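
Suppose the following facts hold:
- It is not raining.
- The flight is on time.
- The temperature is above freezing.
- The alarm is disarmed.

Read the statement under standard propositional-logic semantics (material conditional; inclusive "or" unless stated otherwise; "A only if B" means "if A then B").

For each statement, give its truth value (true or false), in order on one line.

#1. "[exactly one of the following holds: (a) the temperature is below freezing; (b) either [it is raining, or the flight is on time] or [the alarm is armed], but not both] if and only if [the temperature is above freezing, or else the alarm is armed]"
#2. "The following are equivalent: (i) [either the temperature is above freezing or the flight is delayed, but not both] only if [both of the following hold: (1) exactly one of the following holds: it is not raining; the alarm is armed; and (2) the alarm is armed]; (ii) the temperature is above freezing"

Let Q = "the temperature is below freezing" (F), W = "it is raining" (F), K = "the flight is delayed" (F), L = "the alarm is armed" (F).

#1: Parsed as (Q ⊕ ((W ∨ ¬K) ⊕ L)) ↔ (¬Q ∨ L)

¬K = ¬F = T
W ∨ ¬K = F ∨ T = T
(W ∨ ¬K) ⊕ L = T ⊕ F = T
Q ⊕ ((W ∨ ¬K) ⊕ L) = F ⊕ T = T
¬Q = ¬F = T
¬Q ∨ L = T ∨ F = T
(Q ⊕ ((W ∨ ¬K) ⊕ L)) ↔ (¬Q ∨ L) = T ↔ T = T
Hence #1 is true.

#2: This is ((¬Q ⊕ K) → ((¬W ⊕ L) ∧ L)) ↔ ¬Q.

¬Q = ¬F = T
¬Q ⊕ K = T ⊕ F = T
¬W = ¬F = T
¬W ⊕ L = T ⊕ F = T
(¬W ⊕ L) ∧ L = T ∧ F = F
(¬Q ⊕ K) → ((¬W ⊕ L) ∧ L) = T → F = F
¬Q = ¬F = T
((¬Q ⊕ K) → ((¬W ⊕ L) ∧ L)) ↔ ¬Q = F ↔ T = F
Thus #2 is false.

#1 T / #2 F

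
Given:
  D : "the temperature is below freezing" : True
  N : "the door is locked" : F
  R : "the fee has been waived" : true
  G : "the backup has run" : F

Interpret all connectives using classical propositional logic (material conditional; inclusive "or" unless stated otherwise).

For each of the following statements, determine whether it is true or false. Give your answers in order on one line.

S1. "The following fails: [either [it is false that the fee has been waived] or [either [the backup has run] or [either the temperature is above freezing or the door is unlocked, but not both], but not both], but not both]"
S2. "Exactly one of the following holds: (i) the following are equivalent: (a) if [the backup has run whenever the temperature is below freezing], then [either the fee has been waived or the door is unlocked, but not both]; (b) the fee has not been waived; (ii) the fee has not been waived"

S1 F / S2 F

S1: This is not (not R xor (G xor (not D xor not N))).

not R = not True = False
not D = not True = False
not N = not False = True
not D xor not N = False xor True = True
G xor (not D xor not N) = False xor True = True
not R xor (G xor (not D xor not N)) = False xor True = True
not (not R xor (G xor (not D xor not N))) = not True = False
So S1 is false.

S2: Formalization: (((D -> G) -> (R xor not N)) iff not R) xor not R

D -> G = True -> False = False
not N = not False = True
R xor not N = True xor True = False
(D -> G) -> (R xor not N) = False -> False = True
not R = not True = False
((D -> G) -> (R xor not N)) iff not R = True iff False = False
not R = not True = False
(((D -> G) -> (R xor not N)) iff not R) xor not R = False xor False = False
Thus S2 is false.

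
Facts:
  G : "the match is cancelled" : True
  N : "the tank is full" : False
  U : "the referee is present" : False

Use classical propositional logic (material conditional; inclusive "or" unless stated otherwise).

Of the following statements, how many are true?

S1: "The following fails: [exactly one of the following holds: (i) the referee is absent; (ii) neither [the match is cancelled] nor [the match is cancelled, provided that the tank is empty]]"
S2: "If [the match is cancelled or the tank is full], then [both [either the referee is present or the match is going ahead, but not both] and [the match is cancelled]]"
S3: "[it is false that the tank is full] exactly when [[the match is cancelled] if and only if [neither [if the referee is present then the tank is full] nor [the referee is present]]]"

0

S1: This is not (not U xor (G nor (not N -> G))).

not U = not False = True
not N = not False = True
not N -> G = True -> True = True
G nor (not N -> G) = True nor True = False
not U xor (G nor (not N -> G)) = True xor False = True
not (not U xor (G nor (not N -> G))) = not True = False
Hence S1 is false.

S2: Parsed as (G or N) -> ((U xor not G) and G)

G or N = True or False = True
not G = not True = False
U xor not G = False xor False = False
(U xor not G) and G = False and True = False
(G or N) -> ((U xor not G) and G) = True -> False = False
Hence S2 is false.

S3: This is not N iff (G iff ((U -> N) nor U)).

not N = not False = True
U -> N = False -> False = True
(U -> N) nor U = True nor False = False
G iff ((U -> N) nor U) = True iff False = False
not N iff (G iff ((U -> N) nor U)) = True iff False = False
So S3 is false.

0 of the 3 statements are true (none).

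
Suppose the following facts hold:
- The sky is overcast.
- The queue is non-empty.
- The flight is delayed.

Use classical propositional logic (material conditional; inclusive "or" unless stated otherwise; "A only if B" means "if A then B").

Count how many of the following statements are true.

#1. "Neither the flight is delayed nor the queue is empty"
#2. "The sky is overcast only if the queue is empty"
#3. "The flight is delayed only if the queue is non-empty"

Let R = "the flight is delayed" (T), Q = "the queue is empty" (F), P = "the sky is overcast" (T).

#1: In symbols: R nor Q

R nor Q = T nor F = F
Thus #1 is false.

#2: This is P -> Q.

P -> Q = T -> F = F
Hence #2 is false.

#3: This is R -> ~Q.

~Q = ~F = T
R -> ~Q = T -> T = T
So #3 is true.

Count: 1.

1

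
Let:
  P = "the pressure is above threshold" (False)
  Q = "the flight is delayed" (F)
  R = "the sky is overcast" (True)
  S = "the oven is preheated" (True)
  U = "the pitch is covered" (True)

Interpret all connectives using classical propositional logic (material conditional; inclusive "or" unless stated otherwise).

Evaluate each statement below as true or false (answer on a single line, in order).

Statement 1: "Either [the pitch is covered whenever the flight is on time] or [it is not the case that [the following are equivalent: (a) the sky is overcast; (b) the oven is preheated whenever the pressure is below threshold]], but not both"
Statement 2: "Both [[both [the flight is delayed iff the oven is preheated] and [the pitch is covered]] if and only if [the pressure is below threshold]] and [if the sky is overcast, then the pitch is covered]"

Statement 1 T / Statement 2 F

Statement 1: In symbols: (¬Q → U) ⊕ ¬(R ↔ (¬P → S))

¬Q = ¬F = T
¬Q → U = T → T = T
¬P = ¬F = T
¬P → S = T → T = T
R ↔ (¬P → S) = T ↔ T = T
¬(R ↔ (¬P → S)) = ¬T = F
(¬Q → U) ⊕ ¬(R ↔ (¬P → S)) = T ⊕ F = T
Thus Statement 1 is true.

Statement 2: This is (((Q ↔ S) ∧ U) ↔ ¬P) ∧ (R → U).

Q ↔ S = F ↔ T = F
(Q ↔ S) ∧ U = F ∧ T = F
¬P = ¬F = T
((Q ↔ S) ∧ U) ↔ ¬P = F ↔ T = F
R → U = T → T = T
(((Q ↔ S) ∧ U) ↔ ¬P) ∧ (R → U) = F ∧ T = F
Hence Statement 2 is false.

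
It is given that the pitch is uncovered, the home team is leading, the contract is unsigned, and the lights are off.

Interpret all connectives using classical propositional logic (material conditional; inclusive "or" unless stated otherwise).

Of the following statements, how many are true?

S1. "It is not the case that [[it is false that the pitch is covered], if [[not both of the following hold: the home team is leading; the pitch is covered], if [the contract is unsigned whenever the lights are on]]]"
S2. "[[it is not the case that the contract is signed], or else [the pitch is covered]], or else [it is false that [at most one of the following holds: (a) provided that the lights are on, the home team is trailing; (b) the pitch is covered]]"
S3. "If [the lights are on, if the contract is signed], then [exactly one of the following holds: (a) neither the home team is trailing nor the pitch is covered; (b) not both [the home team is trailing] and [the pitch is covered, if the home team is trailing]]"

1

Let S = "the lights are on" (F), R = "the contract is signed" (F), Q = "the home team is leading" (T), P = "the pitch is covered" (F).

S1: This is ~(((S -> ~R) -> (Q nand P)) -> ~P).

~R = ~F = T
S -> ~R = F -> T = T
Q nand P = T nand F = T
(S -> ~R) -> (Q nand P) = T -> T = T
~P = ~F = T
((S -> ~R) -> (Q nand P)) -> ~P = T -> T = T
~(((S -> ~R) -> (Q nand P)) -> ~P) = ~T = F
Thus S1 is false.

S2: In symbols: (~R | P) | ~((S -> ~Q) nand P)

~R = ~F = T
~R | P = T | F = T
~Q = ~T = F
S -> ~Q = F -> F = T
(S -> ~Q) nand P = T nand F = T
~((S -> ~Q) nand P) = ~T = F
(~R | P) | ~((S -> ~Q) nand P) = T | F = T
Hence S2 is true.

S3: Parsed as (R -> S) -> ((~Q nor P) xor (~Q nand (~Q -> P)))

R -> S = F -> F = T
~Q = ~T = F
~Q nor P = F nor F = T
~Q = ~T = F
~Q = ~T = F
~Q -> P = F -> F = T
~Q nand (~Q -> P) = F nand T = T
(~Q nor P) xor (~Q nand (~Q -> P)) = T xor T = F
(R -> S) -> ((~Q nor P) xor (~Q nand (~Q -> P))) = T -> F = F
So S3 is false.

1 of the 3 statements is true (S2).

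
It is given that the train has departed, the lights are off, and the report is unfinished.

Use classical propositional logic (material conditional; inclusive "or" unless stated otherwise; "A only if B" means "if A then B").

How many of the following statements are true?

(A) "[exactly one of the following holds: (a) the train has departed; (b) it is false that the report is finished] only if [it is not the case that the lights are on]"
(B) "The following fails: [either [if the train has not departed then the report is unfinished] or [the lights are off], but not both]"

Let P = "the train has departed" (T), R = "the report is finished" (F), Q = "the lights are on" (F).

(A): In symbols: (P xor ~R) -> ~Q

~R = ~F = T
P xor ~R = T xor T = F
~Q = ~F = T
(P xor ~R) -> ~Q = F -> T = T
Thus (A) is true.

(B): This is ~((~P -> ~R) xor ~Q).

~P = ~T = F
~R = ~F = T
~P -> ~R = F -> T = T
~Q = ~F = T
(~P -> ~R) xor ~Q = T xor T = F
~((~P -> ~R) xor ~Q) = ~F = T
Thus (B) is true.

2 of the 2 statements are true ((A), (B)).

2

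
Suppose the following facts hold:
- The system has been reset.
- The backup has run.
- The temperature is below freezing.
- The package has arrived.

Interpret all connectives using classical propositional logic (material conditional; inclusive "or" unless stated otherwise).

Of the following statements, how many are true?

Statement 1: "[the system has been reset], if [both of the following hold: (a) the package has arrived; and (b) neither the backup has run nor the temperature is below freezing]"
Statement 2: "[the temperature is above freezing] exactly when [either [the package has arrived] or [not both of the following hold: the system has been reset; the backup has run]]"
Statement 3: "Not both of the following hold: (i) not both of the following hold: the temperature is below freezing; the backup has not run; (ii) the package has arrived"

1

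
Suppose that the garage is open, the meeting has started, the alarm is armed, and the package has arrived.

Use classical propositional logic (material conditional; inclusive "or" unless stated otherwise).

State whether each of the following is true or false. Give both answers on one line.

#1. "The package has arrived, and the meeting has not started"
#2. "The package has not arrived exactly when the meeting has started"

#1 F; #2 F

Let V = "the package has arrived" (T), N = "the meeting has started" (T).

#1: Parsed as V & ~N

~N = ~T = F
V & ~N = T & F = F
So #1 is false.

#2: In symbols: ~V <-> N

~V = ~T = F
~V <-> N = F <-> T = F
So #2 is false.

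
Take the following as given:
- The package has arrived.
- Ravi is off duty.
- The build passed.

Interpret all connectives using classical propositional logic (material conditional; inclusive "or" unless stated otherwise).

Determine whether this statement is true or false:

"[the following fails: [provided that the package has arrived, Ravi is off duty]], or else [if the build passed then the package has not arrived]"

False

Let P = "the package has arrived" (True), Q = "Ravi is on call" (False), R = "the build passed" (True).
In symbols: not (P -> not Q) or (R -> not P)

not Q = not False = True
P -> not Q = True -> True = True
not (P -> not Q) = not True = False
not P = not True = False
R -> not P = True -> False = False
not (P -> not Q) or (R -> not P) = False or False = False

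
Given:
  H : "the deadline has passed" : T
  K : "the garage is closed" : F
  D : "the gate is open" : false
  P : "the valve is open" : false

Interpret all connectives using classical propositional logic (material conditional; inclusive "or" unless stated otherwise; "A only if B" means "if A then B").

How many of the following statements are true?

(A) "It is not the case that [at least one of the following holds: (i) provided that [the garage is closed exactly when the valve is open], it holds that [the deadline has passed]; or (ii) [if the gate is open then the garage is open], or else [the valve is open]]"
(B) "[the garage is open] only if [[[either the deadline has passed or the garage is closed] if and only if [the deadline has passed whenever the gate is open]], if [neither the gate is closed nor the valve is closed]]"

1

(A): Parsed as ¬(((K ↔ P) → H) ∨ ((D → ¬K) ∨ P))

K ↔ P = F ↔ F = T
(K ↔ P) → H = T → T = T
¬K = ¬F = T
D → ¬K = F → T = T
(D → ¬K) ∨ P = T ∨ F = T
((K ↔ P) → H) ∨ ((D → ¬K) ∨ P) = T ∨ T = T
¬(((K ↔ P) → H) ∨ ((D → ¬K) ∨ P)) = ¬T = F
So (A) is false.

(B): This is ¬K → ((¬D ↓ ¬P) → ((H ∨ K) ↔ (D → H))).

¬K = ¬F = T
¬D = ¬F = T
¬P = ¬F = T
¬D ↓ ¬P = T ↓ T = F
H ∨ K = T ∨ F = T
D → H = F → T = T
(H ∨ K) ↔ (D → H) = T ↔ T = T
(¬D ↓ ¬P) → ((H ∨ K) ↔ (D → H)) = F → T = T
¬K → ((¬D ↓ ¬P) → ((H ∨ K) ↔ (D → H))) = T → T = T
So (B) is true.

True statements: 1.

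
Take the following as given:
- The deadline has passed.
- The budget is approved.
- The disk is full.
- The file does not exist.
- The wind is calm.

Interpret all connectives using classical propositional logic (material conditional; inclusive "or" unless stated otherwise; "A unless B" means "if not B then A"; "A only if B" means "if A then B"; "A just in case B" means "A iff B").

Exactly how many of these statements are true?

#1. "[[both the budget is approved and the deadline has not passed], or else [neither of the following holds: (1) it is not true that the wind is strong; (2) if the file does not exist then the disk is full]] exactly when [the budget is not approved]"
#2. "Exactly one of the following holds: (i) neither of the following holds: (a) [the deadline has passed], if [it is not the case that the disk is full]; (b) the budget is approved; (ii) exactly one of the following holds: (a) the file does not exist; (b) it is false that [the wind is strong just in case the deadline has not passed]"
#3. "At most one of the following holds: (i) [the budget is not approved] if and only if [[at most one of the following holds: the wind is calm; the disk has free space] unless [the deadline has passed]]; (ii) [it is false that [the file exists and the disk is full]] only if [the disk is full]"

3

Let Q = "the budget is approved" (True), P = "the deadline has passed" (True), U = "the wind is strong" (False), S = "the file exists" (False), R = "the disk is full" (True).

#1: Formalization: ((Q and not P) or (not U nor (not S -> R))) iff not Q

not P = not True = False
Q and not P = True and False = False
not U = not False = True
not S = not False = True
not S -> R = True -> True = True
not U nor (not S -> R) = True nor True = False
(Q and not P) or (not U nor (not S -> R)) = False or False = False
not Q = not True = False
((Q and not P) or (not U nor (not S -> R))) iff not Q = False iff False = True
So #1 is true.

#2: Parsed as ((not R -> P) nor Q) xor (not S xor not (U iff not P))

not R = not True = False
not R -> P = False -> True = True
(not R -> P) nor Q = True nor True = False
not S = not False = True
not P = not True = False
U iff not P = False iff False = True
not (U iff not P) = not True = False
not S xor not (U iff not P) = True xor False = True
((not R -> P) nor Q) xor (not S xor not (U iff not P)) = False xor True = True
So #2 is true.

#3: Formalization: (not Q iff ((not U nand not R) or P)) nand (not (S and R) -> R)

not Q = not True = False
not U = not False = True
not R = not True = False
not U nand not R = True nand False = True
(not U nand not R) or P = True or True = True
not Q iff ((not U nand not R) or P) = False iff True = False
S and R = False and True = False
not (S and R) = not False = True
not (S and R) -> R = True -> True = True
(not Q iff ((not U nand not R) or P)) nand (not (S and R) -> R) = False nand True = True
Thus #3 is true.

Count: 3.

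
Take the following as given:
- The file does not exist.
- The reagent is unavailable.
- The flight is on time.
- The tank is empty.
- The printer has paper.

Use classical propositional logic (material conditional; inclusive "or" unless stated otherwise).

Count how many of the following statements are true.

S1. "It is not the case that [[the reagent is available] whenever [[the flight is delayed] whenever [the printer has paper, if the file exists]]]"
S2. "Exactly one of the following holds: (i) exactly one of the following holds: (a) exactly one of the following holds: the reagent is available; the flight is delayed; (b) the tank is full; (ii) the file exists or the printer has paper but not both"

Let P = "the file exists" (F), D = "the printer has paper" (T), G = "the flight is delayed" (F), K = "the reagent is available" (F), U = "the tank is full" (F).

S1: Formalization: ¬(((P → D) → G) → K)

P → D = F → T = T
(P → D) → G = T → F = F
((P → D) → G) → K = F → F = T
¬(((P → D) → G) → K) = ¬T = F
Hence S1 is false.

S2: In symbols: ((K ⊕ G) ⊕ U) ⊕ (P ⊕ D)

K ⊕ G = F ⊕ F = F
(K ⊕ G) ⊕ U = F ⊕ F = F
P ⊕ D = F ⊕ T = T
((K ⊕ G) ⊕ U) ⊕ (P ⊕ D) = F ⊕ T = T
Hence S2 is true.

1 of the 2 statements is true.

1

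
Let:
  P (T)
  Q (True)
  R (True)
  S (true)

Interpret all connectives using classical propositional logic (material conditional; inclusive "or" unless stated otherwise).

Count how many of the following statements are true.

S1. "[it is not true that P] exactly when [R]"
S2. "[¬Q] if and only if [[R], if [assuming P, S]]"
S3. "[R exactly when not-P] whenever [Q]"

0

S1: Formalization: ~P <-> R

~P = ~T = F
~P <-> R = F <-> T = F
Hence S1 is false.

S2: This is ~Q <-> ((P -> S) -> R).

~Q = ~T = F
P -> S = T -> T = T
(P -> S) -> R = T -> T = T
~Q <-> ((P -> S) -> R) = F <-> T = F
Hence S2 is false.

S3: Parsed as Q -> (R <-> ~P)

~P = ~T = F
R <-> ~P = T <-> F = F
Q -> (R <-> ~P) = T -> F = F
Thus S3 is false.

Count: 0.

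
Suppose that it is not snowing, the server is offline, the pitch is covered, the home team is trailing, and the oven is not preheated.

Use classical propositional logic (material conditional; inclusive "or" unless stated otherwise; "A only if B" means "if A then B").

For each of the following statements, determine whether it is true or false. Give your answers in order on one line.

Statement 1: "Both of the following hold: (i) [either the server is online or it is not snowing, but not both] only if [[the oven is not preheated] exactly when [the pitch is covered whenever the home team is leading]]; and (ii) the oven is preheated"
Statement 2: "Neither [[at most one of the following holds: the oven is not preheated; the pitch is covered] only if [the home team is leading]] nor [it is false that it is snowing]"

Statement 1 False; Statement 2 False

Let H = "the server is online" (F), K = "it is snowing" (F), R = "the oven is preheated" (F), L = "the home team is leading" (F), D = "the pitch is covered" (T).

Statement 1: In symbols: ((H ⊕ ¬K) → (¬R ↔ (L → D))) ∧ R

¬K = ¬F = T
H ⊕ ¬K = F ⊕ T = T
¬R = ¬F = T
L → D = F → T = T
¬R ↔ (L → D) = T ↔ T = T
(H ⊕ ¬K) → (¬R ↔ (L → D)) = T → T = T
((H ⊕ ¬K) → (¬R ↔ (L → D))) ∧ R = T ∧ F = F
Hence Statement 1 is false.

Statement 2: This is ((¬R ↑ D) → L) ↓ ¬K.

¬R = ¬F = T
¬R ↑ D = T ↑ T = F
(¬R ↑ D) → L = F → F = T
¬K = ¬F = T
((¬R ↑ D) → L) ↓ ¬K = T ↓ T = F
Thus Statement 2 is false.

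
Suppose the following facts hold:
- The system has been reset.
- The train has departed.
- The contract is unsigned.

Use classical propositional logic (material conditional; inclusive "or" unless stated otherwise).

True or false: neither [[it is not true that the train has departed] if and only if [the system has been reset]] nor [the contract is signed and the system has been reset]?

True

Let W = "the train has departed" (True), V = "the system has been reset" (True), M = "the contract is signed" (False).
This is (not W iff V) nor (M and V).

not W = not True = False
not W iff V = False iff True = False
M and V = False and True = False
(not W iff V) nor (M and V) = False nor False = True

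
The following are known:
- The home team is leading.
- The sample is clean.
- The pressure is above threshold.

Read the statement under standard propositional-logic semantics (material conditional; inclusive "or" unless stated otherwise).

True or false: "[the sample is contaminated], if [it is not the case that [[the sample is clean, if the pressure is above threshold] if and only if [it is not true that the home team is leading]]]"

Let G = "the pressure is above threshold" (T), H = "the sample is contaminated" (F), W = "the home team is leading" (T).
This is ~((G -> ~H) <-> ~W) -> H.

~H = ~F = T
G -> ~H = T -> T = T
~W = ~T = F
(G -> ~H) <-> ~W = T <-> F = F
~((G -> ~H) <-> ~W) = ~F = T
~((G -> ~H) <-> ~W) -> H = T -> F = F

False.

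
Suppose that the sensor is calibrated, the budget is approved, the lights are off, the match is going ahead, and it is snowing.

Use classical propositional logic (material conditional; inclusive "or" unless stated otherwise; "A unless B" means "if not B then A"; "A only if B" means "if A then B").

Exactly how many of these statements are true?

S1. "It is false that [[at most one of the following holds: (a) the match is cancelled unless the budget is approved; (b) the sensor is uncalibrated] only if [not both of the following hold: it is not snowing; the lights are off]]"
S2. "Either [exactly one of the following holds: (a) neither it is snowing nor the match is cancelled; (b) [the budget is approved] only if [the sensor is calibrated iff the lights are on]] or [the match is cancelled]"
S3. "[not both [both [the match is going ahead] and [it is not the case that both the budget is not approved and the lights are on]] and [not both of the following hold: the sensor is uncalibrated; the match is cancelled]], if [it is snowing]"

0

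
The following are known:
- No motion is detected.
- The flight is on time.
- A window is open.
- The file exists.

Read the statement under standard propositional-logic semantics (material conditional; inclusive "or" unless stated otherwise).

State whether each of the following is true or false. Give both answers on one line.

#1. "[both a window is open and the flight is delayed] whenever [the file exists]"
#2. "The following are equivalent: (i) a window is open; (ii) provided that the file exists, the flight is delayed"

Let S = "the file exists" (T), R = "a window is open" (T), Q = "the flight is delayed" (F).

#1: This is S → (R ∧ Q).

R ∧ Q = T ∧ F = F
S → (R ∧ Q) = T → F = F
So #1 is false.

#2: Formalization: R ↔ (S → Q)

S → Q = T → F = F
R ↔ (S → Q) = T ↔ F = F
Thus #2 is false.

#1 F, #2 F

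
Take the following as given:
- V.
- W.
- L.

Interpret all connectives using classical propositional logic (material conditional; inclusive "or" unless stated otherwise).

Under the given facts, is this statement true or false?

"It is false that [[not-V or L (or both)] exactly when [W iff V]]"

Parsed as not ((not V or L) iff (W iff V))

not V = not True = False
not V or L = False or True = True
W iff V = True iff True = True
(not V or L) iff (W iff V) = True iff True = True
not ((not V or L) iff (W iff V)) = not True = False

False.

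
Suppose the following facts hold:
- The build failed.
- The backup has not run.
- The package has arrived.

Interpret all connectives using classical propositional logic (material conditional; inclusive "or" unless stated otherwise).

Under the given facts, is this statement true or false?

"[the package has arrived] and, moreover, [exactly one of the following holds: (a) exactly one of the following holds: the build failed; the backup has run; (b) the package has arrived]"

False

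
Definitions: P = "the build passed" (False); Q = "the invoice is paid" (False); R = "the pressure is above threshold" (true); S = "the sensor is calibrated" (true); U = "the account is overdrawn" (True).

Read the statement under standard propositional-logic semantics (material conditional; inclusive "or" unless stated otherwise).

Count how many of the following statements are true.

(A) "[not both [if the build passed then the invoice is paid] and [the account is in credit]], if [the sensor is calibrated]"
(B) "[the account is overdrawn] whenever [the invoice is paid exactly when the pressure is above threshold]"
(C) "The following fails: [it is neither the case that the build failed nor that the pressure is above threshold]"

(A): Parsed as S -> ((P -> Q) nand ~U)

P -> Q = F -> F = T
~U = ~T = F
(P -> Q) nand ~U = T nand F = T
S -> ((P -> Q) nand ~U) = T -> T = T
So (A) is true.

(B): This is (Q <-> R) -> U.

Q <-> R = F <-> T = F
(Q <-> R) -> U = F -> T = T
Thus (B) is true.

(C): In symbols: ~(~P nor R)

~P = ~F = T
~P nor R = T nor T = F
~(~P nor R) = ~F = T
Hence (C) is true.

True statements: 3.

3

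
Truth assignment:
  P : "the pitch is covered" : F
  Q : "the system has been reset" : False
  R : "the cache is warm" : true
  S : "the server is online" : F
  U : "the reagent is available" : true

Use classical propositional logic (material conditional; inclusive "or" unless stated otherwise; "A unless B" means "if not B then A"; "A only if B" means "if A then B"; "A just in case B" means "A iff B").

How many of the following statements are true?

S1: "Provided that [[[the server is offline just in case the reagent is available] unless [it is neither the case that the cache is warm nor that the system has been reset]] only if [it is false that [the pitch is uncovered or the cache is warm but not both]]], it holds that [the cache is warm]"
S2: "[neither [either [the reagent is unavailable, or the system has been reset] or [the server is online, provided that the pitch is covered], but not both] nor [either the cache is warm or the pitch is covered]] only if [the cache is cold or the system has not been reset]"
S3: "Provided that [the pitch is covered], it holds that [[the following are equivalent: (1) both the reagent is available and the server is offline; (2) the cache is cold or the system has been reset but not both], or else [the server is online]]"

S1: Formalization: (((¬S ↔ U) ∨ (R ↓ Q)) → ¬(¬P ⊕ R)) → R

¬S = ¬F = T
¬S ↔ U = T ↔ T = T
R ↓ Q = T ↓ F = F
(¬S ↔ U) ∨ (R ↓ Q) = T ∨ F = T
¬P = ¬F = T
¬P ⊕ R = T ⊕ T = F
¬(¬P ⊕ R) = ¬F = T
((¬S ↔ U) ∨ (R ↓ Q)) → ¬(¬P ⊕ R) = T → T = T
(((¬S ↔ U) ∨ (R ↓ Q)) → ¬(¬P ⊕ R)) → R = T → T = T
Thus S1 is true.

S2: Parsed as (((¬U ∨ Q) ⊕ (P → S)) ↓ (R ∨ P)) → (¬R ∨ ¬Q)

¬U = ¬T = F
¬U ∨ Q = F ∨ F = F
P → S = F → F = T
(¬U ∨ Q) ⊕ (P → S) = F ⊕ T = T
R ∨ P = T ∨ F = T
((¬U ∨ Q) ⊕ (P → S)) ↓ (R ∨ P) = T ↓ T = F
¬R = ¬T = F
¬Q = ¬F = T
¬R ∨ ¬Q = F ∨ T = T
(((¬U ∨ Q) ⊕ (P → S)) ↓ (R ∨ P)) → (¬R ∨ ¬Q) = F → T = T
Thus S2 is true.

S3: This is P → (((U ∧ ¬S) ↔ (¬R ⊕ Q)) ∨ S).

¬S = ¬F = T
U ∧ ¬S = T ∧ T = T
¬R = ¬T = F
¬R ⊕ Q = F ⊕ F = F
(U ∧ ¬S) ↔ (¬R ⊕ Q) = T ↔ F = F
((U ∧ ¬S) ↔ (¬R ⊕ Q)) ∨ S = F ∨ F = F
P → (((U ∧ ¬S) ↔ (¬R ⊕ Q)) ∨ S) = F → F = T
So S3 is true.

3 of the 3 statements are true (S1, S2, S3).

3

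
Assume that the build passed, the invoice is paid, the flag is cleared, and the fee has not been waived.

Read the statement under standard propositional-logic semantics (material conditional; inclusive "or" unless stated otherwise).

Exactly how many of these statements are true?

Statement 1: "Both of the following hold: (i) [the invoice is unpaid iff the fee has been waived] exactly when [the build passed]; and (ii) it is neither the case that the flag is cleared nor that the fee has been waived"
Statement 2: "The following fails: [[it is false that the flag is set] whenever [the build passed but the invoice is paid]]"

Let Q = "the invoice is paid" (True), S = "the fee has been waived" (False), P = "the build passed" (True), R = "the flag is set" (False).

Statement 1: Formalization: ((not Q iff S) iff P) and (not R nor S)

not Q = not True = False
not Q iff S = False iff False = True
(not Q iff S) iff P = True iff True = True
not R = not False = True
not R nor S = True nor False = False
((not Q iff S) iff P) and (not R nor S) = True and False = False
So Statement 1 is false.

Statement 2: In symbols: not ((P and Q) -> not R)

P and Q = True and True = True
not R = not False = True
(P and Q) -> not R = True -> True = True
not ((P and Q) -> not R) = not True = False
So Statement 2 is false.

0 of the 2 statements are true (none).

0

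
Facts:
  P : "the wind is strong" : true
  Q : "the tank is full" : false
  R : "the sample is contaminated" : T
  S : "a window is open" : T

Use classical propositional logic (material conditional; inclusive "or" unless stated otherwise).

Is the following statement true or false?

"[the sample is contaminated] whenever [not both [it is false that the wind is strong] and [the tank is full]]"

True.

Values: P=True, Q=False, R=True.
This is (not P nand Q) -> R.

not P = not True = False
not P nand Q = False nand False = True
(not P nand Q) -> R = True -> True = True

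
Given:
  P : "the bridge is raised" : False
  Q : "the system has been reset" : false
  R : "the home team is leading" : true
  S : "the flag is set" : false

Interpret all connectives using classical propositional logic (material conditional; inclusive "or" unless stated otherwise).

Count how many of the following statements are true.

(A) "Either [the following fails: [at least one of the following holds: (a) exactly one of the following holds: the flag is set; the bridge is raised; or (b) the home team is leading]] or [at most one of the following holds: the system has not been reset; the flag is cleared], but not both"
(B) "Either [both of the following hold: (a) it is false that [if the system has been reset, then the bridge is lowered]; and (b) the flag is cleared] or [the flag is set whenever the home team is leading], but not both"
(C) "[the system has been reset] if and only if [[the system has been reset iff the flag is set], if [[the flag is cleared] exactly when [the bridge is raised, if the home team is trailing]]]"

(A): In symbols: ~((S xor P) | R) xor (~Q nand ~S)

S xor P = F xor F = F
(S xor P) | R = F | T = T
~((S xor P) | R) = ~T = F
~Q = ~F = T
~S = ~F = T
~Q nand ~S = T nand T = F
~((S xor P) | R) xor (~Q nand ~S) = F xor F = F
So (A) is false.

(B): This is (~(Q -> ~P) & ~S) xor (R -> S).

~P = ~F = T
Q -> ~P = F -> T = T
~(Q -> ~P) = ~T = F
~S = ~F = T
~(Q -> ~P) & ~S = F & T = F
R -> S = T -> F = F
(~(Q -> ~P) & ~S) xor (R -> S) = F xor F = F
So (B) is false.

(C): This is Q <-> ((~S <-> (~R -> P)) -> (Q <-> S)).

~S = ~F = T
~R = ~T = F
~R -> P = F -> F = T
~S <-> (~R -> P) = T <-> T = T
Q <-> S = F <-> F = T
(~S <-> (~R -> P)) -> (Q <-> S) = T -> T = T
Q <-> ((~S <-> (~R -> P)) -> (Q <-> S)) = F <-> T = F
Thus (C) is false.

0 of the 3 statements are true (none).

0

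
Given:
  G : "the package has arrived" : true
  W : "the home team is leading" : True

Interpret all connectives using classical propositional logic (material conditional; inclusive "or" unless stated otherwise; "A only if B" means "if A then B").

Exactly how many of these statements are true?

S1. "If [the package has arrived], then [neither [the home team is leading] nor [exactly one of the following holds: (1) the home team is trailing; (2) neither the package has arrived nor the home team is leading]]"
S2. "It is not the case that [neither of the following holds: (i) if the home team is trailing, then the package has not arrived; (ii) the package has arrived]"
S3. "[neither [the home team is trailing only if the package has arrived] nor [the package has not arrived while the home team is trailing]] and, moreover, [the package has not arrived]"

1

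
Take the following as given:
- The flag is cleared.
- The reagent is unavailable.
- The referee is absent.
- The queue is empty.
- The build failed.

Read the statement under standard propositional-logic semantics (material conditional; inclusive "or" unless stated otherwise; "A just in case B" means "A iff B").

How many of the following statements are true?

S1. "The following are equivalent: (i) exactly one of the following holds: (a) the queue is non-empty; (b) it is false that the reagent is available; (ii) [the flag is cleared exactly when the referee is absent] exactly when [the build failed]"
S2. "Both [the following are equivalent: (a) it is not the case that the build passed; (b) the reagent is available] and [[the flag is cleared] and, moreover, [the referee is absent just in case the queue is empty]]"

Let G = "the queue is empty" (True), W = "the reagent is available" (False), H = "the flag is set" (False), M = "the referee is present" (False), V = "the build passed" (False).

S1: This is (not G xor not W) iff ((not H iff not M) iff not V).

not G = not True = False
not W = not False = True
not G xor not W = False xor True = True
not H = not False = True
not M = not False = True
not H iff not M = True iff True = True
not V = not False = True
(not H iff not M) iff not V = True iff True = True
(not G xor not W) iff ((not H iff not M) iff not V) = True iff True = True
Thus S1 is true.

S2: In symbols: (not V iff W) and (not H and (not M iff G))

not V = not False = True
not V iff W = True iff False = False
not H = not False = True
not M = not False = True
not M iff G = True iff True = True
not H and (not M iff G) = True and True = True
(not V iff W) and (not H and (not M iff G)) = False and True = False
So S2 is false.

Count: 1.

1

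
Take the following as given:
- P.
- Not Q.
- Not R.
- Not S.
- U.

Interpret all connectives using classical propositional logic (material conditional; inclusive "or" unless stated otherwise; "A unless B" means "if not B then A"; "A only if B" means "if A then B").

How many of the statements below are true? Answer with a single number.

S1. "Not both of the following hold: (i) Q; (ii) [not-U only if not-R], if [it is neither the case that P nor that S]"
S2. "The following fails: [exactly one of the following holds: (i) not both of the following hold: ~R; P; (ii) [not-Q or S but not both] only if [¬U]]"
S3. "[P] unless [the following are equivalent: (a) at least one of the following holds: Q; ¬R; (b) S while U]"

3

S1: In symbols: Q nand ((P nor S) -> (~U -> ~R))

P nor S = T nor F = F
~U = ~T = F
~R = ~F = T
~U -> ~R = F -> T = T
(P nor S) -> (~U -> ~R) = F -> T = T
Q nand ((P nor S) -> (~U -> ~R)) = F nand T = T
Hence S1 is true.

S2: Formalization: ~((~R nand P) xor ((~Q xor S) -> ~U))

~R = ~F = T
~R nand P = T nand T = F
~Q = ~F = T
~Q xor S = T xor F = T
~U = ~T = F
(~Q xor S) -> ~U = T -> F = F
(~R nand P) xor ((~Q xor S) -> ~U) = F xor F = F
~((~R nand P) xor ((~Q xor S) -> ~U)) = ~F = T
Thus S2 is true.

S3: This is P | ((Q | ~R) <-> (S & U)).

~R = ~F = T
Q | ~R = F | T = T
S & U = F & T = F
(Q | ~R) <-> (S & U) = T <-> F = F
P | ((Q | ~R) <-> (S & U)) = T | F = T
Thus S3 is true.

True statements: 3 (S1, S2, S3).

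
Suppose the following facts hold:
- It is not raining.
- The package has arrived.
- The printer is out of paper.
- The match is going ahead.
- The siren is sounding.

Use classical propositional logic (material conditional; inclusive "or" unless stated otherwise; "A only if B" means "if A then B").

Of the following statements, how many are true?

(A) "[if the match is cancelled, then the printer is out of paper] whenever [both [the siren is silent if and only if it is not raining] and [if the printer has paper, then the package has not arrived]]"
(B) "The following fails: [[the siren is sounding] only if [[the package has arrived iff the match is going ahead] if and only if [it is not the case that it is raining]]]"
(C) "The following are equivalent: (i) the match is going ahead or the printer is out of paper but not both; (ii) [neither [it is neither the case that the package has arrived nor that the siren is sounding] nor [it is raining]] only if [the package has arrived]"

Let H = "the siren is sounding" (True), G = "it is raining" (False), W = "the printer has paper" (False), S = "the package has arrived" (True), D = "the match is cancelled" (False).

(A): This is ((not H iff not G) and (W -> not S)) -> (D -> not W).

not H = not True = False
not G = not False = True
not H iff not G = False iff True = False
not S = not True = False
W -> not S = False -> False = True
(not H iff not G) and (W -> not S) = False and True = False
not W = not False = True
D -> not W = False -> True = True
((not H iff not G) and (W -> not S)) -> (D -> not W) = False -> True = True
So (A) is true.

(B): Formalization: not (H -> ((S iff not D) iff not G))

not D = not False = True
S iff not D = True iff True = True
not G = not False = True
(S iff not D) iff not G = True iff True = True
H -> ((S iff not D) iff not G) = True -> True = True
not (H -> ((S iff not D) iff not G)) = not True = False
Thus (B) is false.

(C): Formalization: (not D xor not W) iff (((S nor H) nor G) -> S)

not D = not False = True
not W = not False = True
not D xor not W = True xor True = False
S nor H = True nor True = False
(S nor H) nor G = False nor False = True
((S nor H) nor G) -> S = True -> True = True
(not D xor not W) iff (((S nor H) nor G) -> S) = False iff True = False
So (C) is false.

True statements: 1 ((A)).

1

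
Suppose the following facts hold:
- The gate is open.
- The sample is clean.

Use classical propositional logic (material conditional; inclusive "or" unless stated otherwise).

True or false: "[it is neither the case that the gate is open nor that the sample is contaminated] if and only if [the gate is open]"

False.

Let P = "the gate is open" (T), Q = "the sample is contaminated" (F).
In symbols: (P nor Q) <-> P

P nor Q = T nor F = F
(P nor Q) <-> P = F <-> T = F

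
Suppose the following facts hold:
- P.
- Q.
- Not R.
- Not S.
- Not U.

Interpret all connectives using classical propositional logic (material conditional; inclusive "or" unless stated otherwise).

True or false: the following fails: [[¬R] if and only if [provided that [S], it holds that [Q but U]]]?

false

Formalization: not (not R iff (S -> (Q and U)))

not R = not False = True
Q and U = True and False = False
S -> (Q and U) = False -> False = True
not R iff (S -> (Q and U)) = True iff True = True
not (not R iff (S -> (Q and U))) = not True = False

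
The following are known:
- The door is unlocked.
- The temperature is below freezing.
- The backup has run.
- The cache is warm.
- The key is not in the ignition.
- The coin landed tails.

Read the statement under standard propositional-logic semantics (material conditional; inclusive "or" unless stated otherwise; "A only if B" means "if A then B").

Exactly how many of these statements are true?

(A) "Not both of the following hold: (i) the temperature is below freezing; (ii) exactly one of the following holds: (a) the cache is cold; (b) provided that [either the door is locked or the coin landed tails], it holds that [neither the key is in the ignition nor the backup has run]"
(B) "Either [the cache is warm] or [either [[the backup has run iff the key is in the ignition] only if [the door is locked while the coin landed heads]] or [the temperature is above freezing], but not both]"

2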